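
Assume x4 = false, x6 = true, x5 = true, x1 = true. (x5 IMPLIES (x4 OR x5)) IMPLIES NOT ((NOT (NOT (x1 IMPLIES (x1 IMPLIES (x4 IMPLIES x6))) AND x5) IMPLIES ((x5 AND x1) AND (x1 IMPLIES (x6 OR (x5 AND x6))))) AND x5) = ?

false

Substituting x4=false, x6=true, x5=true, x1=true:
x4 OR x5 = false OR true = true
x5 IMPLIES (x4 OR x5) = true IMPLIES true = true
x4 IMPLIES x6 = false IMPLIES true = true
x1 IMPLIES (x4 IMPLIES x6) = true IMPLIES true = true
x1 IMPLIES (x1 IMPLIES (x4 IMPLIES x6)) = true IMPLIES true = true
NOT (x1 IMPLIES (x1 IMPLIES (x4 IMPLIES x6))) = NOT true = false
NOT (x1 IMPLIES (x1 IMPLIES (x4 IMPLIES x6))) AND x5 = false AND true = false
NOT (NOT (x1 IMPLIES (x1 IMPLIES (x4 IMPLIES x6))) AND x5) = NOT false = true
x5 AND x1 = true AND true = true
x5 AND x6 = true AND true = true
x6 OR (x5 AND x6) = true OR true = true
x1 IMPLIES (x6 OR (x5 AND x6)) = true IMPLIES true = true
(x5 AND x1) AND (x1 IMPLIES (x6 OR (x5 AND x6))) = true AND true = true
NOT (NOT (x1 IMPLIES (x1 IMPLIES (x4 IMPLIES x6))) AND x5) IMPLIES ((x5 AND x1) AND (x1 IMPLIES (x6 OR (x5 AND x6)))) = true IMPLIES true = true
(NOT (NOT (x1 IMPLIES (x1 IMPLIES (x4 IMPLIES x6))) AND x5) IMPLIES ((x5 AND x1) AND (x1 IMPLIES (x6 OR (x5 AND x6))))) AND x5 = true AND true = true
NOT ((NOT (NOT (x1 IMPLIES (x1 IMPLIES (x4 IMPLIES x6))) AND x5) IMPLIES ((x5 AND x1) AND (x1 IMPLIES (x6 OR (x5 AND x6))))) AND x5) = NOT true = false
(x5 IMPLIES (x4 OR x5)) IMPLIES NOT ((NOT (NOT (x1 IMPLIES (x1 IMPLIES (x4 IMPLIES x6))) AND x5) IMPLIES ((x5 AND x1) AND (x1 IMPLIES (x6 OR (x5 AND x6))))) AND x5) = true IMPLIES false = false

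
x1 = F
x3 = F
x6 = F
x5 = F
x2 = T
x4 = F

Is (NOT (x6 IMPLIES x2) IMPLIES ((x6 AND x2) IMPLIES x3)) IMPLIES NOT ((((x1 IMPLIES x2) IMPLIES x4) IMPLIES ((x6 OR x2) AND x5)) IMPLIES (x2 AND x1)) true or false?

x6 IMPLIES x2 = F IMPLIES T = T
NOT (x6 IMPLIES x2) = NOT T = F
x6 AND x2 = F AND T = F
(x6 AND x2) IMPLIES x3 = F IMPLIES F = T
NOT (x6 IMPLIES x2) IMPLIES ((x6 AND x2) IMPLIES x3) = F IMPLIES T = T
x1 IMPLIES x2 = F IMPLIES T = T
(x1 IMPLIES x2) IMPLIES x4 = T IMPLIES F = F
x6 OR x2 = F OR T = T
(x6 OR x2) AND x5 = T AND F = F
((x1 IMPLIES x2) IMPLIES x4) IMPLIES ((x6 OR x2) AND x5) = F IMPLIES F = T
x2 AND x1 = T AND F = F
(((x1 IMPLIES x2) IMPLIES x4) IMPLIES ((x6 OR x2) AND x5)) IMPLIES (x2 AND x1) = T IMPLIES F = F
NOT ((((x1 IMPLIES x2) IMPLIES x4) IMPLIES ((x6 OR x2) AND x5)) IMPLIES (x2 AND x1)) = NOT F = T
(NOT (x6 IMPLIES x2) IMPLIES ((x6 AND x2) IMPLIES x3)) IMPLIES NOT ((((x1 IMPLIES x2) IMPLIES x4) IMPLIES ((x6 OR x2) AND x5)) IMPLIES (x2 AND x1)) = T IMPLIES T = T

T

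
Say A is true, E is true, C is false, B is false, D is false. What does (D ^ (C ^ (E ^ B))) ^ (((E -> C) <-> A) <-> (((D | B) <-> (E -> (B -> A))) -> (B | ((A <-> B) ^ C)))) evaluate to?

E ^ B = 1 ^ 0 = 1
C ^ (E ^ B) = 0 ^ 1 = 1
D ^ (C ^ (E ^ B)) = 0 ^ 1 = 1
E -> C = 1 -> 0 = 0
(E -> C) <-> A = 0 <-> 1 = 0
D | B = 0 | 0 = 0
B -> A = 0 -> 1 = 1
E -> (B -> A) = 1 -> 1 = 1
(D | B) <-> (E -> (B -> A)) = 0 <-> 1 = 0
A <-> B = 1 <-> 0 = 0
(A <-> B) ^ C = 0 ^ 0 = 0
B | ((A <-> B) ^ C) = 0 | 0 = 0
((D | B) <-> (E -> (B -> A))) -> (B | ((A <-> B) ^ C)) = 0 -> 0 = 1
((E -> C) <-> A) <-> (((D | B) <-> (E -> (B -> A))) -> (B | ((A <-> B) ^ C))) = 0 <-> 1 = 0
(D ^ (C ^ (E ^ B))) ^ (((E -> C) <-> A) <-> (((D | B) <-> (E -> (B -> A))) -> (B | ((A <-> B) ^ C)))) = 1 ^ 0 = 1

1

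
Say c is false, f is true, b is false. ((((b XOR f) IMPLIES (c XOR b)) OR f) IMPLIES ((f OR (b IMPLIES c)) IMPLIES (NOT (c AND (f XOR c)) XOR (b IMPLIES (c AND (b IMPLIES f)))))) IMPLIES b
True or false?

T

Substituting c=F, f=T, b=F:
b XOR f = F XOR T = T
c XOR b = F XOR F = F
(b XOR f) IMPLIES (c XOR b) = T IMPLIES F = F
((b XOR f) IMPLIES (c XOR b)) OR f = F OR T = T
b IMPLIES c = F IMPLIES F = T
f OR (b IMPLIES c) = T OR T = T
f XOR c = T XOR F = T
c AND (f XOR c) = F AND T = F
NOT (c AND (f XOR c)) = NOT F = T
b IMPLIES f = F IMPLIES T = T
c AND (b IMPLIES f) = F AND T = F
b IMPLIES (c AND (b IMPLIES f)) = F IMPLIES F = T
NOT (c AND (f XOR c)) XOR (b IMPLIES (c AND (b IMPLIES f))) = T XOR T = F
(f OR (b IMPLIES c)) IMPLIES (NOT (c AND (f XOR c)) XOR (b IMPLIES (c AND (b IMPLIES f)))) = T IMPLIES F = F
(((b XOR f) IMPLIES (c XOR b)) OR f) IMPLIES ((f OR (b IMPLIES c)) IMPLIES (NOT (c AND (f XOR c)) XOR (b IMPLIES (c AND (b IMPLIES f))))) = T IMPLIES F = F
((((b XOR f) IMPLIES (c XOR b)) OR f) IMPLIES ((f OR (b IMPLIES c)) IMPLIES (NOT (c AND (f XOR c)) XOR (b IMPLIES (c AND (b IMPLIES f)))))) IMPLIES b = F IMPLIES F = T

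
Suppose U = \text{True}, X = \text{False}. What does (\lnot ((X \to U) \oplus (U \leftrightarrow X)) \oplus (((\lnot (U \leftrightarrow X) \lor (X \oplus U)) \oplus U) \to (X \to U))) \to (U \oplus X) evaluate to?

X \to U = \text{False} \to \text{True} = \text{True}
U \leftrightarrow X = \text{True} \leftrightarrow \text{False} = \text{False}
(X \to U) \oplus (U \leftrightarrow X) = \text{True} \oplus \text{False} = \text{True}
\lnot ((X \to U) \oplus (U \leftrightarrow X)) = \lnot \text{True} = \text{False}
U \leftrightarrow X = \text{True} \leftrightarrow \text{False} = \text{False}
\lnot (U \leftrightarrow X) = \lnot \text{False} = \text{True}
X \oplus U = \text{False} \oplus \text{True} = \text{True}
\lnot (U \leftrightarrow X) \lor (X \oplus U) = \text{True} \lor \text{True} = \text{True}
(\lnot (U \leftrightarrow X) \lor (X \oplus U)) \oplus U = \text{True} \oplus \text{True} = \text{False}
X \to U = \text{False} \to \text{True} = \text{True}
((\lnot (U \leftrightarrow X) \lor (X \oplus U)) \oplus U) \to (X \to U) = \text{False} \to \text{True} = \text{True}
\lnot ((X \to U) \oplus (U \leftrightarrow X)) \oplus (((\lnot (U \leftrightarrow X) \lor (X \oplus U)) \oplus U) \to (X \to U)) = \text{False} \oplus \text{True} = \text{True}
U \oplus X = \text{True} \oplus \text{False} = \text{True}
(\lnot ((X \to U) \oplus (U \leftrightarrow X)) \oplus (((\lnot (U \leftrightarrow X) \lor (X \oplus U)) \oplus U) \to (X \to U))) \to (U \oplus X) = \text{True} \to \text{True} = \text{True}

\text{True}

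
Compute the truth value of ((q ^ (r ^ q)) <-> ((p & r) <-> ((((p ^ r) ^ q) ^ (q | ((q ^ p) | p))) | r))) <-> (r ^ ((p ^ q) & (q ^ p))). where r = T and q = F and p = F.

r ^ q = T ^ F = T
q ^ (r ^ q) = F ^ T = T
p & r = F & T = F
p ^ r = F ^ T = T
(p ^ r) ^ q = T ^ F = T
q ^ p = F ^ F = F
(q ^ p) | p = F | F = F
q | ((q ^ p) | p) = F | F = F
((p ^ r) ^ q) ^ (q | ((q ^ p) | p)) = T ^ F = T
(((p ^ r) ^ q) ^ (q | ((q ^ p) | p))) | r = T | T = T
(p & r) <-> ((((p ^ r) ^ q) ^ (q | ((q ^ p) | p))) | r) = F <-> T = F
(q ^ (r ^ q)) <-> ((p & r) <-> ((((p ^ r) ^ q) ^ (q | ((q ^ p) | p))) | r)) = T <-> F = F
p ^ q = F ^ F = F
q ^ p = F ^ F = F
(p ^ q) & (q ^ p) = F & F = F
r ^ ((p ^ q) & (q ^ p)) = T ^ F = T
((q ^ (r ^ q)) <-> ((p & r) <-> ((((p ^ r) ^ q) ^ (q | ((q ^ p) | p))) | r))) <-> (r ^ ((p ^ q) & (q ^ p))) = F <-> T = F

F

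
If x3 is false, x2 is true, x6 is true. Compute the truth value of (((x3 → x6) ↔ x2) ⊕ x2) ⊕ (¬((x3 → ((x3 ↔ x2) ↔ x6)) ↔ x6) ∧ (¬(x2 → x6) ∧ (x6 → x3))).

Substituting x3=False, x2=True, x6=True:
x3 → x6 = False → True = True
(x3 → x6) ↔ x2 = True ↔ True = True
((x3 → x6) ↔ x2) ⊕ x2 = True ⊕ True = False
x3 ↔ x2 = False ↔ True = False
(x3 ↔ x2) ↔ x6 = False ↔ True = False
x3 → ((x3 ↔ x2) ↔ x6) = False → False = True
(x3 → ((x3 ↔ x2) ↔ x6)) ↔ x6 = True ↔ True = True
¬((x3 → ((x3 ↔ x2) ↔ x6)) ↔ x6) = ¬True = False
x2 → x6 = True → True = True
¬(x2 → x6) = ¬True = False
x6 → x3 = True → False = False
¬(x2 → x6) ∧ (x6 → x3) = False ∧ False = False
¬((x3 → ((x3 ↔ x2) ↔ x6)) ↔ x6) ∧ (¬(x2 → x6) ∧ (x6 → x3)) = False ∧ False = False
(((x3 → x6) ↔ x2) ⊕ x2) ⊕ (¬((x3 → ((x3 ↔ x2) ↔ x6)) ↔ x6) ∧ (¬(x2 → x6) ∧ (x6 → x3))) = False ⊕ False = False

False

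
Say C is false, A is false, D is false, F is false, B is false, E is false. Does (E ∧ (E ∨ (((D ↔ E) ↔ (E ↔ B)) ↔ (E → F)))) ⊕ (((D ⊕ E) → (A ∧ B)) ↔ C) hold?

False

D ↔ E = False ↔ False = True
E ↔ B = False ↔ False = True
(D ↔ E) ↔ (E ↔ B) = True ↔ True = True
E → F = False → False = True
((D ↔ E) ↔ (E ↔ B)) ↔ (E → F) = True ↔ True = True
E ∨ (((D ↔ E) ↔ (E ↔ B)) ↔ (E → F)) = False ∨ True = True
E ∧ (E ∨ (((D ↔ E) ↔ (E ↔ B)) ↔ (E → F))) = False ∧ True = False
D ⊕ E = False ⊕ False = False
A ∧ B = False ∧ False = False
(D ⊕ E) → (A ∧ B) = False → False = True
((D ⊕ E) → (A ∧ B)) ↔ C = True ↔ False = False
(E ∧ (E ∨ (((D ↔ E) ↔ (E ↔ B)) ↔ (E → F)))) ⊕ (((D ⊕ E) → (A ∧ B)) ↔ C) = False ⊕ False = False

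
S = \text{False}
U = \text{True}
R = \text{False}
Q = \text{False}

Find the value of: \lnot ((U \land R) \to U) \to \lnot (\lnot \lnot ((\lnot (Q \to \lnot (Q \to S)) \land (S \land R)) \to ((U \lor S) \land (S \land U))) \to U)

\text{True}

Substituting S=\text{False}, U=\text{True}, R=\text{False}, Q=\text{False}:
U \land R = \text{True} \land \text{False} = \text{False}
(U \land R) \to U = \text{False} \to \text{True} = \text{True}
\lnot ((U \land R) \to U) = \lnot \text{True} = \text{False}
Q \to S = \text{False} \to \text{False} = \text{True}
\lnot (Q \to S) = \lnot \text{True} = \text{False}
Q \to \lnot (Q \to S) = \text{False} \to \text{False} = \text{True}
\lnot (Q \to \lnot (Q \to S)) = \lnot \text{True} = \text{False}
S \land R = \text{False} \land \text{False} = \text{False}
\lnot (Q \to \lnot (Q \to S)) \land (S \land R) = \text{False} \land \text{False} = \text{False}
U \lor S = \text{True} \lor \text{False} = \text{True}
S \land U = \text{False} \land \text{True} = \text{False}
(U \lor S) \land (S \land U) = \text{True} \land \text{False} = \text{False}
(\lnot (Q \to \lnot (Q \to S)) \land (S \land R)) \to ((U \lor S) \land (S \land U)) = \text{False} \to \text{False} = \text{True}
\lnot ((\lnot (Q \to \lnot (Q \to S)) \land (S \land R)) \to ((U \lor S) \land (S \land U))) = \lnot \text{True} = \text{False}
\lnot \lnot ((\lnot (Q \to \lnot (Q \to S)) \land (S \land R)) \to ((U \lor S) \land (S \land U))) = \lnot \text{False} = \text{True}
\lnot \lnot ((\lnot (Q \to \lnot (Q \to S)) \land (S \land R)) \to ((U \lor S) \land (S \land U))) \to U = \text{True} \to \text{True} = \text{True}
\lnot (\lnot \lnot ((\lnot (Q \to \lnot (Q \to S)) \land (S \land R)) \to ((U \lor S) \land (S \land U))) \to U) = \lnot \text{True} = \text{False}
\lnot ((U \land R) \to U) \to \lnot (\lnot \lnot ((\lnot (Q \to \lnot (Q \to S)) \land (S \land R)) \to ((U \lor S) \land (S \land U))) \to U) = \text{False} \to \text{False} = \text{True}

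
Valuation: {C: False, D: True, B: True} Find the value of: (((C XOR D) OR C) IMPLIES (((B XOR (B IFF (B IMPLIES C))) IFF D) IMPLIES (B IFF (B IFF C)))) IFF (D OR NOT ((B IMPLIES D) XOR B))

False

Substituting C=False, D=True, B=True:
C XOR D = False XOR True = True
(C XOR D) OR C = True OR False = True
B IMPLIES C = True IMPLIES False = False
B IFF (B IMPLIES C) = True IFF False = False
B XOR (B IFF (B IMPLIES C)) = True XOR False = True
(B XOR (B IFF (B IMPLIES C))) IFF D = True IFF True = True
B IFF C = True IFF False = False
B IFF (B IFF C) = True IFF False = False
((B XOR (B IFF (B IMPLIES C))) IFF D) IMPLIES (B IFF (B IFF C)) = True IMPLIES False = False
((C XOR D) OR C) IMPLIES (((B XOR (B IFF (B IMPLIES C))) IFF D) IMPLIES (B IFF (B IFF C))) = True IMPLIES False = False
B IMPLIES D = True IMPLIES True = True
(B IMPLIES D) XOR B = True XOR True = False
NOT ((B IMPLIES D) XOR B) = NOT False = True
D OR NOT ((B IMPLIES D) XOR B) = True OR True = True
(((C XOR D) OR C) IMPLIES (((B XOR (B IFF (B IMPLIES C))) IFF D) IMPLIES (B IFF (B IFF C)))) IFF (D OR NOT ((B IMPLIES D) XOR B)) = False IFF True = False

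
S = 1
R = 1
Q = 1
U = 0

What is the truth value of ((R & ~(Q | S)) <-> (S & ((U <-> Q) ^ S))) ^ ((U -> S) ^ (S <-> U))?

Substituting S=1, R=1, Q=1, U=0:
Q | S = 1 | 1 = 1
~(Q | S) = ~1 = 0
R & ~(Q | S) = 1 & 0 = 0
U <-> Q = 0 <-> 1 = 0
(U <-> Q) ^ S = 0 ^ 1 = 1
S & ((U <-> Q) ^ S) = 1 & 1 = 1
(R & ~(Q | S)) <-> (S & ((U <-> Q) ^ S)) = 0 <-> 1 = 0
U -> S = 0 -> 1 = 1
S <-> U = 1 <-> 0 = 0
(U -> S) ^ (S <-> U) = 1 ^ 0 = 1
((R & ~(Q | S)) <-> (S & ((U <-> Q) ^ S))) ^ ((U -> S) ^ (S <-> U)) = 0 ^ 1 = 1

1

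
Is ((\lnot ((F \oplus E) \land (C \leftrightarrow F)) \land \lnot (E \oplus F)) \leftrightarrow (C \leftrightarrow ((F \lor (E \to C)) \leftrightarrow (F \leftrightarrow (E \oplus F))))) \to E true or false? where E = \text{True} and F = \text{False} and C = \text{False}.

F \oplus E = \text{False} \oplus \text{True} = \text{True}
C \leftrightarrow F = \text{False} \leftrightarrow \text{False} = \text{True}
(F \oplus E) \land (C \leftrightarrow F) = \text{True} \land \text{True} = \text{True}
\lnot ((F \oplus E) \land (C \leftrightarrow F)) = \lnot \text{True} = \text{False}
E \oplus F = \text{True} \oplus \text{False} = \text{True}
\lnot (E \oplus F) = \lnot \text{True} = \text{False}
\lnot ((F \oplus E) \land (C \leftrightarrow F)) \land \lnot (E \oplus F) = \text{False} \land \text{False} = \text{False}
E \to C = \text{True} \to \text{False} = \text{False}
F \lor (E \to C) = \text{False} \lor \text{False} = \text{False}
E \oplus F = \text{True} \oplus \text{False} = \text{True}
F \leftrightarrow (E \oplus F) = \text{False} \leftrightarrow \text{True} = \text{False}
(F \lor (E \to C)) \leftrightarrow (F \leftrightarrow (E \oplus F)) = \text{False} \leftrightarrow \text{False} = \text{True}
C \leftrightarrow ((F \lor (E \to C)) \leftrightarrow (F \leftrightarrow (E \oplus F))) = \text{False} \leftrightarrow \text{True} = \text{False}
(\lnot ((F \oplus E) \land (C \leftrightarrow F)) \land \lnot (E \oplus F)) \leftrightarrow (C \leftrightarrow ((F \lor (E \to C)) \leftrightarrow (F \leftrightarrow (E \oplus F)))) = \text{False} \leftrightarrow \text{False} = \text{True}
((\lnot ((F \oplus E) \land (C \leftrightarrow F)) \land \lnot (E \oplus F)) \leftrightarrow (C \leftrightarrow ((F \lor (E \to C)) \leftrightarrow (F \leftrightarrow (E \oplus F))))) \to E = \text{True} \to \text{True} = \text{True}

\text{True}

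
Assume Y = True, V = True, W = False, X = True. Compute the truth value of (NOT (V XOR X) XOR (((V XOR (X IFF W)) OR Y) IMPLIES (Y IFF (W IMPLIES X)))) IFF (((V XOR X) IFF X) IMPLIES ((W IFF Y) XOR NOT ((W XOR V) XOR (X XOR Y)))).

Substituting Y=True, V=True, W=False, X=True:
V XOR X = True XOR True = False
NOT (V XOR X) = NOT False = True
X IFF W = True IFF False = False
V XOR (X IFF W) = True XOR False = True
(V XOR (X IFF W)) OR Y = True OR True = True
W IMPLIES X = False IMPLIES True = True
Y IFF (W IMPLIES X) = True IFF True = True
((V XOR (X IFF W)) OR Y) IMPLIES (Y IFF (W IMPLIES X)) = True IMPLIES True = True
NOT (V XOR X) XOR (((V XOR (X IFF W)) OR Y) IMPLIES (Y IFF (W IMPLIES X))) = True XOR True = False
V XOR X = True XOR True = False
(V XOR X) IFF X = False IFF True = False
W IFF Y = False IFF True = False
W XOR V = False XOR True = True
X XOR Y = True XOR True = False
(W XOR V) XOR (X XOR Y) = True XOR False = True
NOT ((W XOR V) XOR (X XOR Y)) = NOT True = False
(W IFF Y) XOR NOT ((W XOR V) XOR (X XOR Y)) = False XOR False = False
((V XOR X) IFF X) IMPLIES ((W IFF Y) XOR NOT ((W XOR V) XOR (X XOR Y))) = False IMPLIES False = True
(NOT (V XOR X) XOR (((V XOR (X IFF W)) OR Y) IMPLIES (Y IFF (W IMPLIES X)))) IFF (((V XOR X) IFF X) IMPLIES ((W IFF Y) XOR NOT ((W XOR V) XOR (X XOR Y)))) = False IFF True = False

False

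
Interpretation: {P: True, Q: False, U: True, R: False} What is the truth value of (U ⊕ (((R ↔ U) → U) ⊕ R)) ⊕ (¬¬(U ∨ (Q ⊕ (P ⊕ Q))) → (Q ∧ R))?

Substituting P=True, Q=False, U=True, R=False:
R ↔ U = False ↔ True = False
(R ↔ U) → U = False → True = True
((R ↔ U) → U) ⊕ R = True ⊕ False = True
U ⊕ (((R ↔ U) → U) ⊕ R) = True ⊕ True = False
P ⊕ Q = True ⊕ False = True
Q ⊕ (P ⊕ Q) = False ⊕ True = True
U ∨ (Q ⊕ (P ⊕ Q)) = True ∨ True = True
¬(U ∨ (Q ⊕ (P ⊕ Q))) = ¬True = False
¬¬(U ∨ (Q ⊕ (P ⊕ Q))) = ¬False = True
Q ∧ R = False ∧ False = False
¬¬(U ∨ (Q ⊕ (P ⊕ Q))) → (Q ∧ R) = True → False = False
(U ⊕ (((R ↔ U) → U) ⊕ R)) ⊕ (¬¬(U ∨ (Q ⊕ (P ⊕ Q))) → (Q ∧ R)) = False ⊕ False = False

False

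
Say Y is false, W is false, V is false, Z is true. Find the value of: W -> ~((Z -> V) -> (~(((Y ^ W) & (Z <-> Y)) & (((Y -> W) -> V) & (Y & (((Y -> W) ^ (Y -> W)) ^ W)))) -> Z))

Z -> V = 1 -> 0 = 0
Y ^ W = 0 ^ 0 = 0
Z <-> Y = 1 <-> 0 = 0
(Y ^ W) & (Z <-> Y) = 0 & 0 = 0
Y -> W = 0 -> 0 = 1
(Y -> W) -> V = 1 -> 0 = 0
Y -> W = 0 -> 0 = 1
Y -> W = 0 -> 0 = 1
(Y -> W) ^ (Y -> W) = 1 ^ 1 = 0
((Y -> W) ^ (Y -> W)) ^ W = 0 ^ 0 = 0
Y & (((Y -> W) ^ (Y -> W)) ^ W) = 0 & 0 = 0
((Y -> W) -> V) & (Y & (((Y -> W) ^ (Y -> W)) ^ W)) = 0 & 0 = 0
((Y ^ W) & (Z <-> Y)) & (((Y -> W) -> V) & (Y & (((Y -> W) ^ (Y -> W)) ^ W))) = 0 & 0 = 0
~(((Y ^ W) & (Z <-> Y)) & (((Y -> W) -> V) & (Y & (((Y -> W) ^ (Y -> W)) ^ W)))) = ~0 = 1
~(((Y ^ W) & (Z <-> Y)) & (((Y -> W) -> V) & (Y & (((Y -> W) ^ (Y -> W)) ^ W)))) -> Z = 1 -> 1 = 1
(Z -> V) -> (~(((Y ^ W) & (Z <-> Y)) & (((Y -> W) -> V) & (Y & (((Y -> W) ^ (Y -> W)) ^ W)))) -> Z) = 0 -> 1 = 1
~((Z -> V) -> (~(((Y ^ W) & (Z <-> Y)) & (((Y -> W) -> V) & (Y & (((Y -> W) ^ (Y -> W)) ^ W)))) -> Z)) = ~1 = 0
W -> ~((Z -> V) -> (~(((Y ^ W) & (Z <-> Y)) & (((Y -> W) -> V) & (Y & (((Y -> W) ^ (Y -> W)) ^ W)))) -> Z)) = 0 -> 0 = 1

1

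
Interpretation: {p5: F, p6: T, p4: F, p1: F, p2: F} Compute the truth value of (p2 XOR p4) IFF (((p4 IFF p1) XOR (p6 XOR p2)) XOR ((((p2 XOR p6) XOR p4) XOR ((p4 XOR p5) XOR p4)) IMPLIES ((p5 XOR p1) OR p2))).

T

Substituting p5=F, p6=T, p4=F, p1=F, p2=F:
p2 XOR p4 = F XOR F = F
p4 IFF p1 = F IFF F = T
p6 XOR p2 = T XOR F = T
(p4 IFF p1) XOR (p6 XOR p2) = T XOR T = F
p2 XOR p6 = F XOR T = T
(p2 XOR p6) XOR p4 = T XOR F = T
p4 XOR p5 = F XOR F = F
(p4 XOR p5) XOR p4 = F XOR F = F
((p2 XOR p6) XOR p4) XOR ((p4 XOR p5) XOR p4) = T XOR F = T
p5 XOR p1 = F XOR F = F
(p5 XOR p1) OR p2 = F OR F = F
(((p2 XOR p6) XOR p4) XOR ((p4 XOR p5) XOR p4)) IMPLIES ((p5 XOR p1) OR p2) = T IMPLIES F = F
((p4 IFF p1) XOR (p6 XOR p2)) XOR ((((p2 XOR p6) XOR p4) XOR ((p4 XOR p5) XOR p4)) IMPLIES ((p5 XOR p1) OR p2)) = F XOR F = F
(p2 XOR p4) IFF (((p4 IFF p1) XOR (p6 XOR p2)) XOR ((((p2 XOR p6) XOR p4) XOR ((p4 XOR p5) XOR p4)) IMPLIES ((p5 XOR p1) OR p2))) = F IFF F = T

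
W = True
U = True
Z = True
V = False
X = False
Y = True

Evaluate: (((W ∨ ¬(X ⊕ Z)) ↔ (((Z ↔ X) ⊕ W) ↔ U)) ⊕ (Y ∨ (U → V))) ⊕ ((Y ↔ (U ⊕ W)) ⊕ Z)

True

Substituting W=True, U=True, Z=True, V=False, X=False, Y=True:
X ⊕ Z = False ⊕ True = True
¬(X ⊕ Z) = ¬True = False
W ∨ ¬(X ⊕ Z) = True ∨ False = True
Z ↔ X = True ↔ False = False
(Z ↔ X) ⊕ W = False ⊕ True = True
((Z ↔ X) ⊕ W) ↔ U = True ↔ True = True
(W ∨ ¬(X ⊕ Z)) ↔ (((Z ↔ X) ⊕ W) ↔ U) = True ↔ True = True
U → V = True → False = False
Y ∨ (U → V) = True ∨ False = True
((W ∨ ¬(X ⊕ Z)) ↔ (((Z ↔ X) ⊕ W) ↔ U)) ⊕ (Y ∨ (U → V)) = True ⊕ True = False
U ⊕ W = True ⊕ True = False
Y ↔ (U ⊕ W) = True ↔ False = False
(Y ↔ (U ⊕ W)) ⊕ Z = False ⊕ True = True
(((W ∨ ¬(X ⊕ Z)) ↔ (((Z ↔ X) ⊕ W) ↔ U)) ⊕ (Y ∨ (U → V))) ⊕ ((Y ↔ (U ⊕ W)) ⊕ Z) = False ⊕ True = True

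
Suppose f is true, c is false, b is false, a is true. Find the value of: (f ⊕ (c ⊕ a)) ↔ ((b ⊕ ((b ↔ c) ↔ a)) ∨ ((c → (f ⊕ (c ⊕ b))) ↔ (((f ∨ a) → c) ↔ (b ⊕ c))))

c ⊕ a = False ⊕ True = True
f ⊕ (c ⊕ a) = True ⊕ True = False
b ↔ c = False ↔ False = True
(b ↔ c) ↔ a = True ↔ True = True
b ⊕ ((b ↔ c) ↔ a) = False ⊕ True = True
c ⊕ b = False ⊕ False = False
f ⊕ (c ⊕ b) = True ⊕ False = True
c → (f ⊕ (c ⊕ b)) = False → True = True
f ∨ a = True ∨ True = True
(f ∨ a) → c = True → False = False
b ⊕ c = False ⊕ False = False
((f ∨ a) → c) ↔ (b ⊕ c) = False ↔ False = True
(c → (f ⊕ (c ⊕ b))) ↔ (((f ∨ a) → c) ↔ (b ⊕ c)) = True ↔ True = True
(b ⊕ ((b ↔ c) ↔ a)) ∨ ((c → (f ⊕ (c ⊕ b))) ↔ (((f ∨ a) → c) ↔ (b ⊕ c))) = True ∨ True = True
(f ⊕ (c ⊕ a)) ↔ ((b ⊕ ((b ↔ c) ↔ a)) ∨ ((c → (f ⊕ (c ⊕ b))) ↔ (((f ∨ a) → c) ↔ (b ⊕ c)))) = False ↔ True = False

False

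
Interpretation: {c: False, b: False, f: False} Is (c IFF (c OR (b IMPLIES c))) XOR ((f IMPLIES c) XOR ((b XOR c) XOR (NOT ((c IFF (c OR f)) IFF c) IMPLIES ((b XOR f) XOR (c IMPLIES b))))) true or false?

b IMPLIES c = False IMPLIES False = True
c OR (b IMPLIES c) = False OR True = True
c IFF (c OR (b IMPLIES c)) = False IFF True = False
f IMPLIES c = False IMPLIES False = True
b XOR c = False XOR False = False
c OR f = False OR False = False
c IFF (c OR f) = False IFF False = True
(c IFF (c OR f)) IFF c = True IFF False = False
NOT ((c IFF (c OR f)) IFF c) = NOT False = True
b XOR f = False XOR False = False
c IMPLIES b = False IMPLIES False = True
(b XOR f) XOR (c IMPLIES b) = False XOR True = True
NOT ((c IFF (c OR f)) IFF c) IMPLIES ((b XOR f) XOR (c IMPLIES b)) = True IMPLIES True = True
(b XOR c) XOR (NOT ((c IFF (c OR f)) IFF c) IMPLIES ((b XOR f) XOR (c IMPLIES b))) = False XOR True = True
(f IMPLIES c) XOR ((b XOR c) XOR (NOT ((c IFF (c OR f)) IFF c) IMPLIES ((b XOR f) XOR (c IMPLIES b)))) = True XOR True = False
(c IFF (c OR (b IMPLIES c))) XOR ((f IMPLIES c) XOR ((b XOR c) XOR (NOT ((c IFF (c OR f)) IFF c) IMPLIES ((b XOR f) XOR (c IMPLIES b))))) = False XOR False = False

False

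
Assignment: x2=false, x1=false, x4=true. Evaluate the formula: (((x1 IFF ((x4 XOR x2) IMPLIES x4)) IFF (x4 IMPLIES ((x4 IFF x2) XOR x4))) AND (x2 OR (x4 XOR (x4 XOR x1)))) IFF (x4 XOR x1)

Substituting x2=false, x1=false, x4=true:
x4 XOR x2 = true XOR false = true
(x4 XOR x2) IMPLIES x4 = true IMPLIES true = true
x1 IFF ((x4 XOR x2) IMPLIES x4) = false IFF true = false
x4 IFF x2 = true IFF false = false
(x4 IFF x2) XOR x4 = false XOR true = true
x4 IMPLIES ((x4 IFF x2) XOR x4) = true IMPLIES true = true
(x1 IFF ((x4 XOR x2) IMPLIES x4)) IFF (x4 IMPLIES ((x4 IFF x2) XOR x4)) = false IFF true = false
x4 XOR x1 = true XOR false = true
x4 XOR (x4 XOR x1) = true XOR true = false
x2 OR (x4 XOR (x4 XOR x1)) = false OR false = false
((x1 IFF ((x4 XOR x2) IMPLIES x4)) IFF (x4 IMPLIES ((x4 IFF x2) XOR x4))) AND (x2 OR (x4 XOR (x4 XOR x1))) = false AND false = false
x4 XOR x1 = true XOR false = true
(((x1 IFF ((x4 XOR x2) IMPLIES x4)) IFF (x4 IMPLIES ((x4 IFF x2) XOR x4))) AND (x2 OR (x4 XOR (x4 XOR x1)))) IFF (x4 XOR x1) = false IFF true = false

false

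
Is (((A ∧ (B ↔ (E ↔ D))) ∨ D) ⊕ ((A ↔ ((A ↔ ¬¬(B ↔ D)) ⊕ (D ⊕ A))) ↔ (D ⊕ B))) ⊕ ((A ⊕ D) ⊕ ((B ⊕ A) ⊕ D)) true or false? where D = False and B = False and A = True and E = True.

False

E ↔ D = True ↔ False = False
B ↔ (E ↔ D) = False ↔ False = True
A ∧ (B ↔ (E ↔ D)) = True ∧ True = True
(A ∧ (B ↔ (E ↔ D))) ∨ D = True ∨ False = True
B ↔ D = False ↔ False = True
¬(B ↔ D) = ¬True = False
¬¬(B ↔ D) = ¬False = True
A ↔ ¬¬(B ↔ D) = True ↔ True = True
D ⊕ A = False ⊕ True = True
(A ↔ ¬¬(B ↔ D)) ⊕ (D ⊕ A) = True ⊕ True = False
A ↔ ((A ↔ ¬¬(B ↔ D)) ⊕ (D ⊕ A)) = True ↔ False = False
D ⊕ B = False ⊕ False = False
(A ↔ ((A ↔ ¬¬(B ↔ D)) ⊕ (D ⊕ A))) ↔ (D ⊕ B) = False ↔ False = True
((A ∧ (B ↔ (E ↔ D))) ∨ D) ⊕ ((A ↔ ((A ↔ ¬¬(B ↔ D)) ⊕ (D ⊕ A))) ↔ (D ⊕ B)) = True ⊕ True = False
A ⊕ D = True ⊕ False = True
B ⊕ A = False ⊕ True = True
(B ⊕ A) ⊕ D = True ⊕ False = True
(A ⊕ D) ⊕ ((B ⊕ A) ⊕ D) = True ⊕ True = False
(((A ∧ (B ↔ (E ↔ D))) ∨ D) ⊕ ((A ↔ ((A ↔ ¬¬(B ↔ D)) ⊕ (D ⊕ A))) ↔ (D ⊕ B))) ⊕ ((A ⊕ D) ⊕ ((B ⊕ A) ⊕ D)) = False ⊕ False = False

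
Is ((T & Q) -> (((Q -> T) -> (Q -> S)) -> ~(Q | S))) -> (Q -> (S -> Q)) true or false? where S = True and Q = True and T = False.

Substituting S=True, Q=True, T=False:
T & Q = False & True = False
Q -> T = True -> False = False
Q -> S = True -> True = True
(Q -> T) -> (Q -> S) = False -> True = True
Q | S = True | True = True
~(Q | S) = ~True = False
((Q -> T) -> (Q -> S)) -> ~(Q | S) = True -> False = False
(T & Q) -> (((Q -> T) -> (Q -> S)) -> ~(Q | S)) = False -> False = True
S -> Q = True -> True = True
Q -> (S -> Q) = True -> True = True
((T & Q) -> (((Q -> T) -> (Q -> S)) -> ~(Q | S))) -> (Q -> (S -> Q)) = True -> True = True

True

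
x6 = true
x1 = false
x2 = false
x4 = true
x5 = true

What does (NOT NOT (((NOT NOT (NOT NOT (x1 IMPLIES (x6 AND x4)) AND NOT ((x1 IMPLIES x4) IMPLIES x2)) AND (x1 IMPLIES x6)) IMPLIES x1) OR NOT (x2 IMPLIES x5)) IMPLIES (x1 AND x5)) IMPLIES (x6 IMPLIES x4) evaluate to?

true

x6 AND x4 = true AND true = true
x1 IMPLIES (x6 AND x4) = false IMPLIES true = true
NOT (x1 IMPLIES (x6 AND x4)) = NOT true = false
NOT NOT (x1 IMPLIES (x6 AND x4)) = NOT false = true
x1 IMPLIES x4 = false IMPLIES true = true
(x1 IMPLIES x4) IMPLIES x2 = true IMPLIES false = false
NOT ((x1 IMPLIES x4) IMPLIES x2) = NOT false = true
NOT NOT (x1 IMPLIES (x6 AND x4)) AND NOT ((x1 IMPLIES x4) IMPLIES x2) = true AND true = true
NOT (NOT NOT (x1 IMPLIES (x6 AND x4)) AND NOT ((x1 IMPLIES x4) IMPLIES x2)) = NOT true = false
NOT NOT (NOT NOT (x1 IMPLIES (x6 AND x4)) AND NOT ((x1 IMPLIES x4) IMPLIES x2)) = NOT false = true
x1 IMPLIES x6 = false IMPLIES true = true
NOT NOT (NOT NOT (x1 IMPLIES (x6 AND x4)) AND NOT ((x1 IMPLIES x4) IMPLIES x2)) AND (x1 IMPLIES x6) = true AND true = true
(NOT NOT (NOT NOT (x1 IMPLIES (x6 AND x4)) AND NOT ((x1 IMPLIES x4) IMPLIES x2)) AND (x1 IMPLIES x6)) IMPLIES x1 = true IMPLIES false = false
x2 IMPLIES x5 = false IMPLIES true = true
NOT (x2 IMPLIES x5) = NOT true = false
((NOT NOT (NOT NOT (x1 IMPLIES (x6 AND x4)) AND NOT ((x1 IMPLIES x4) IMPLIES x2)) AND (x1 IMPLIES x6)) IMPLIES x1) OR NOT (x2 IMPLIES x5) = false OR false = false
NOT (((NOT NOT (NOT NOT (x1 IMPLIES (x6 AND x4)) AND NOT ((x1 IMPLIES x4) IMPLIES x2)) AND (x1 IMPLIES x6)) IMPLIES x1) OR NOT (x2 IMPLIES x5)) = NOT false = true
NOT NOT (((NOT NOT (NOT NOT (x1 IMPLIES (x6 AND x4)) AND NOT ((x1 IMPLIES x4) IMPLIES x2)) AND (x1 IMPLIES x6)) IMPLIES x1) OR NOT (x2 IMPLIES x5)) = NOT true = false
x1 AND x5 = false AND true = false
NOT NOT (((NOT NOT (NOT NOT (x1 IMPLIES (x6 AND x4)) AND NOT ((x1 IMPLIES x4) IMPLIES x2)) AND (x1 IMPLIES x6)) IMPLIES x1) OR NOT (x2 IMPLIES x5)) IMPLIES (x1 AND x5) = false IMPLIES false = true
x6 IMPLIES x4 = true IMPLIES true = true
(NOT NOT (((NOT NOT (NOT NOT (x1 IMPLIES (x6 AND x4)) AND NOT ((x1 IMPLIES x4) IMPLIES x2)) AND (x1 IMPLIES x6)) IMPLIES x1) OR NOT (x2 IMPLIES x5)) IMPLIES (x1 AND x5)) IMPLIES (x6 IMPLIES x4) = true IMPLIES true = true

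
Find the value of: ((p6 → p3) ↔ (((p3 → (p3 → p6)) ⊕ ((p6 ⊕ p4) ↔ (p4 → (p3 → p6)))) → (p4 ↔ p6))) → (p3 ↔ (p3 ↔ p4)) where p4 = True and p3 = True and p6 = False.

True

p6 → p3 = False → True = True
p3 → p6 = True → False = False
p3 → (p3 → p6) = True → False = False
p6 ⊕ p4 = False ⊕ True = True
p3 → p6 = True → False = False
p4 → (p3 → p6) = True → False = False
(p6 ⊕ p4) ↔ (p4 → (p3 → p6)) = True ↔ False = False
(p3 → (p3 → p6)) ⊕ ((p6 ⊕ p4) ↔ (p4 → (p3 → p6))) = False ⊕ False = False
p4 ↔ p6 = True ↔ False = False
((p3 → (p3 → p6)) ⊕ ((p6 ⊕ p4) ↔ (p4 → (p3 → p6)))) → (p4 ↔ p6) = False → False = True
(p6 → p3) ↔ (((p3 → (p3 → p6)) ⊕ ((p6 ⊕ p4) ↔ (p4 → (p3 → p6)))) → (p4 ↔ p6)) = True ↔ True = True
p3 ↔ p4 = True ↔ True = True
p3 ↔ (p3 ↔ p4) = True ↔ True = True
((p6 → p3) ↔ (((p3 → (p3 → p6)) ⊕ ((p6 ⊕ p4) ↔ (p4 → (p3 → p6)))) → (p4 ↔ p6))) → (p3 ↔ (p3 ↔ p4)) = True → True = True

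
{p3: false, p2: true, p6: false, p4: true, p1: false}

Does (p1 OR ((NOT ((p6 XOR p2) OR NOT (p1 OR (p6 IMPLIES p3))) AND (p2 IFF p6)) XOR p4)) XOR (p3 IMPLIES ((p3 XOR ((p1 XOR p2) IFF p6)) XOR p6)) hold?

false

p6 XOR p2 = false XOR true = true
p6 IMPLIES p3 = false IMPLIES false = true
p1 OR (p6 IMPLIES p3) = false OR true = true
NOT (p1 OR (p6 IMPLIES p3)) = NOT true = false
(p6 XOR p2) OR NOT (p1 OR (p6 IMPLIES p3)) = true OR false = true
NOT ((p6 XOR p2) OR NOT (p1 OR (p6 IMPLIES p3))) = NOT true = false
p2 IFF p6 = true IFF false = false
NOT ((p6 XOR p2) OR NOT (p1 OR (p6 IMPLIES p3))) AND (p2 IFF p6) = false AND false = false
(NOT ((p6 XOR p2) OR NOT (p1 OR (p6 IMPLIES p3))) AND (p2 IFF p6)) XOR p4 = false XOR true = true
p1 OR ((NOT ((p6 XOR p2) OR NOT (p1 OR (p6 IMPLIES p3))) AND (p2 IFF p6)) XOR p4) = false OR true = true
p1 XOR p2 = false XOR true = true
(p1 XOR p2) IFF p6 = true IFF false = false
p3 XOR ((p1 XOR p2) IFF p6) = false XOR false = false
(p3 XOR ((p1 XOR p2) IFF p6)) XOR p6 = false XOR false = false
p3 IMPLIES ((p3 XOR ((p1 XOR p2) IFF p6)) XOR p6) = false IMPLIES false = true
(p1 OR ((NOT ((p6 XOR p2) OR NOT (p1 OR (p6 IMPLIES p3))) AND (p2 IFF p6)) XOR p4)) XOR (p3 IMPLIES ((p3 XOR ((p1 XOR p2) IFF p6)) XOR p6)) = true XOR true = false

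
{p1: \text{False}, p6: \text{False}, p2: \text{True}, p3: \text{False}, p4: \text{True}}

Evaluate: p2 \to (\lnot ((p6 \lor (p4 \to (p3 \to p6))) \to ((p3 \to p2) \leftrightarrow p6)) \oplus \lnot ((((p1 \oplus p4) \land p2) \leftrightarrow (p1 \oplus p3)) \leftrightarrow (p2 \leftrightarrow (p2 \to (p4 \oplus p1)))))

Substituting p1=\text{False}, p6=\text{False}, p2=\text{True}, p3=\text{False}, p4=\text{True}:
p3 \to p6 = \text{False} \to \text{False} = \text{True}
p4 \to (p3 \to p6) = \text{True} \to \text{True} = \text{True}
p6 \lor (p4 \to (p3 \to p6)) = \text{False} \lor \text{True} = \text{True}
p3 \to p2 = \text{False} \to \text{True} = \text{True}
(p3 \to p2) \leftrightarrow p6 = \text{True} \leftrightarrow \text{False} = \text{False}
(p6 \lor (p4 \to (p3 \to p6))) \to ((p3 \to p2) \leftrightarrow p6) = \text{True} \to \text{False} = \text{False}
\lnot ((p6 \lor (p4 \to (p3 \to p6))) \to ((p3 \to p2) \leftrightarrow p6)) = \lnot \text{False} = \text{True}
p1 \oplus p4 = \text{False} \oplus \text{True} = \text{True}
(p1 \oplus p4) \land p2 = \text{True} \land \text{True} = \text{True}
p1 \oplus p3 = \text{False} \oplus \text{False} = \text{False}
((p1 \oplus p4) \land p2) \leftrightarrow (p1 \oplus p3) = \text{True} \leftrightarrow \text{False} = \text{False}
p4 \oplus p1 = \text{True} \oplus \text{False} = \text{True}
p2 \to (p4 \oplus p1) = \text{True} \to \text{True} = \text{True}
p2 \leftrightarrow (p2 \to (p4 \oplus p1)) = \text{True} \leftrightarrow \text{True} = \text{True}
(((p1 \oplus p4) \land p2) \leftrightarrow (p1 \oplus p3)) \leftrightarrow (p2 \leftrightarrow (p2 \to (p4 \oplus p1))) = \text{False} \leftrightarrow \text{True} = \text{False}
\lnot ((((p1 \oplus p4) \land p2) \leftrightarrow (p1 \oplus p3)) \leftrightarrow (p2 \leftrightarrow (p2 \to (p4 \oplus p1)))) = \lnot \text{False} = \text{True}
\lnot ((p6 \lor (p4 \to (p3 \to p6))) \to ((p3 \to p2) \leftrightarrow p6)) \oplus \lnot ((((p1 \oplus p4) \land p2) \leftrightarrow (p1 \oplus p3)) \leftrightarrow (p2 \leftrightarrow (p2 \to (p4 \oplus p1)))) = \text{True} \oplus \text{True} = \text{False}
p2 \to (\lnot ((p6 \lor (p4 \to (p3 \to p6))) \to ((p3 \to p2) \leftrightarrow p6)) \oplus \lnot ((((p1 \oplus p4) \land p2) \leftrightarrow (p1 \oplus p3)) \leftrightarrow (p2 \leftrightarrow (p2 \to (p4 \oplus p1))))) = \text{True} \to \text{False} = \text{False}

\text{False}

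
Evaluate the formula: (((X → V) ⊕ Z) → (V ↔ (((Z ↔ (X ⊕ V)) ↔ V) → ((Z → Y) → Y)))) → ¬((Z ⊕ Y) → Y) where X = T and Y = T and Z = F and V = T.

F

X → V = T → T = T
(X → V) ⊕ Z = T ⊕ F = T
X ⊕ V = T ⊕ T = F
Z ↔ (X ⊕ V) = F ↔ F = T
(Z ↔ (X ⊕ V)) ↔ V = T ↔ T = T
Z → Y = F → T = T
(Z → Y) → Y = T → T = T
((Z ↔ (X ⊕ V)) ↔ V) → ((Z → Y) → Y) = T → T = T
V ↔ (((Z ↔ (X ⊕ V)) ↔ V) → ((Z → Y) → Y)) = T ↔ T = T
((X → V) ⊕ Z) → (V ↔ (((Z ↔ (X ⊕ V)) ↔ V) → ((Z → Y) → Y))) = T → T = T
Z ⊕ Y = F ⊕ T = T
(Z ⊕ Y) → Y = T → T = T
¬((Z ⊕ Y) → Y) = ¬T = F
(((X → V) ⊕ Z) → (V ↔ (((Z ↔ (X ⊕ V)) ↔ V) → ((Z → Y) → Y)))) → ¬((Z ⊕ Y) → Y) = T → F = F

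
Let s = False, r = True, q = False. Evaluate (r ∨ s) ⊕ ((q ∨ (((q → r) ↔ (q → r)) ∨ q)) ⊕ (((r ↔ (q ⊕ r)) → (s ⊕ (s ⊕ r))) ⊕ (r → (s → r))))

r ∨ s = True ∨ False = True
q → r = False → True = True
q → r = False → True = True
(q → r) ↔ (q → r) = True ↔ True = True
((q → r) ↔ (q → r)) ∨ q = True ∨ False = True
q ∨ (((q → r) ↔ (q → r)) ∨ q) = False ∨ True = True
q ⊕ r = False ⊕ True = True
r ↔ (q ⊕ r) = True ↔ True = True
s ⊕ r = False ⊕ True = True
s ⊕ (s ⊕ r) = False ⊕ True = True
(r ↔ (q ⊕ r)) → (s ⊕ (s ⊕ r)) = True → True = True
s → r = False → True = True
r → (s → r) = True → True = True
((r ↔ (q ⊕ r)) → (s ⊕ (s ⊕ r))) ⊕ (r → (s → r)) = True ⊕ True = False
(q ∨ (((q → r) ↔ (q → r)) ∨ q)) ⊕ (((r ↔ (q ⊕ r)) → (s ⊕ (s ⊕ r))) ⊕ (r → (s → r))) = True ⊕ False = True
(r ∨ s) ⊕ ((q ∨ (((q → r) ↔ (q → r)) ∨ q)) ⊕ (((r ↔ (q ⊕ r)) → (s ⊕ (s ⊕ r))) ⊕ (r → (s → r)))) = True ⊕ True = False

False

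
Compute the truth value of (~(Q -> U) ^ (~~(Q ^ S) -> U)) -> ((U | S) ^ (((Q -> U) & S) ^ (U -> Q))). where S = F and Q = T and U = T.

F

Q -> U = T -> T = T
~(Q -> U) = ~T = F
Q ^ S = T ^ F = T
~(Q ^ S) = ~T = F
~~(Q ^ S) = ~F = T
~~(Q ^ S) -> U = T -> T = T
~(Q -> U) ^ (~~(Q ^ S) -> U) = F ^ T = T
U | S = T | F = T
Q -> U = T -> T = T
(Q -> U) & S = T & F = F
U -> Q = T -> T = T
((Q -> U) & S) ^ (U -> Q) = F ^ T = T
(U | S) ^ (((Q -> U) & S) ^ (U -> Q)) = T ^ T = F
(~(Q -> U) ^ (~~(Q ^ S) -> U)) -> ((U | S) ^ (((Q -> U) & S) ^ (U -> Q))) = T -> F = F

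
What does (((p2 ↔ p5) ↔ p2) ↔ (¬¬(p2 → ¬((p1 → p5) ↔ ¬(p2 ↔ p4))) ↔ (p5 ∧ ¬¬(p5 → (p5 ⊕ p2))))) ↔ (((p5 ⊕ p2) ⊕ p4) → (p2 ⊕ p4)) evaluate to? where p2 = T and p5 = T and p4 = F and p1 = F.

T

p2 ↔ p5 = T ↔ T = T
(p2 ↔ p5) ↔ p2 = T ↔ T = T
p1 → p5 = F → T = T
p2 ↔ p4 = T ↔ F = F
¬(p2 ↔ p4) = ¬F = T
(p1 → p5) ↔ ¬(p2 ↔ p4) = T ↔ T = T
¬((p1 → p5) ↔ ¬(p2 ↔ p4)) = ¬T = F
p2 → ¬((p1 → p5) ↔ ¬(p2 ↔ p4)) = T → F = F
¬(p2 → ¬((p1 → p5) ↔ ¬(p2 ↔ p4))) = ¬F = T
¬¬(p2 → ¬((p1 → p5) ↔ ¬(p2 ↔ p4))) = ¬T = F
p5 ⊕ p2 = T ⊕ T = F
p5 → (p5 ⊕ p2) = T → F = F
¬(p5 → (p5 ⊕ p2)) = ¬F = T
¬¬(p5 → (p5 ⊕ p2)) = ¬T = F
p5 ∧ ¬¬(p5 → (p5 ⊕ p2)) = T ∧ F = F
¬¬(p2 → ¬((p1 → p5) ↔ ¬(p2 ↔ p4))) ↔ (p5 ∧ ¬¬(p5 → (p5 ⊕ p2))) = F ↔ F = T
((p2 ↔ p5) ↔ p2) ↔ (¬¬(p2 → ¬((p1 → p5) ↔ ¬(p2 ↔ p4))) ↔ (p5 ∧ ¬¬(p5 → (p5 ⊕ p2)))) = T ↔ T = T
p5 ⊕ p2 = T ⊕ T = F
(p5 ⊕ p2) ⊕ p4 = F ⊕ F = F
p2 ⊕ p4 = T ⊕ F = T
((p5 ⊕ p2) ⊕ p4) → (p2 ⊕ p4) = F → T = T
(((p2 ↔ p5) ↔ p2) ↔ (¬¬(p2 → ¬((p1 → p5) ↔ ¬(p2 ↔ p4))) ↔ (p5 ∧ ¬¬(p5 → (p5 ⊕ p2))))) ↔ (((p5 ⊕ p2) ⊕ p4) → (p2 ⊕ p4)) = T ↔ T = T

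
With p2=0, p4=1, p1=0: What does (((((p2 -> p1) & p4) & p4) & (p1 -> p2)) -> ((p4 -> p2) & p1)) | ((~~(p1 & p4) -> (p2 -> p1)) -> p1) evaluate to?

Substituting p2=0, p4=1, p1=0:
p2 -> p1 = 0 -> 0 = 1
(p2 -> p1) & p4 = 1 & 1 = 1
((p2 -> p1) & p4) & p4 = 1 & 1 = 1
p1 -> p2 = 0 -> 0 = 1
(((p2 -> p1) & p4) & p4) & (p1 -> p2) = 1 & 1 = 1
p4 -> p2 = 1 -> 0 = 0
(p4 -> p2) & p1 = 0 & 0 = 0
((((p2 -> p1) & p4) & p4) & (p1 -> p2)) -> ((p4 -> p2) & p1) = 1 -> 0 = 0
p1 & p4 = 0 & 1 = 0
~(p1 & p4) = ~0 = 1
~~(p1 & p4) = ~1 = 0
p2 -> p1 = 0 -> 0 = 1
~~(p1 & p4) -> (p2 -> p1) = 0 -> 1 = 1
(~~(p1 & p4) -> (p2 -> p1)) -> p1 = 1 -> 0 = 0
(((((p2 -> p1) & p4) & p4) & (p1 -> p2)) -> ((p4 -> p2) & p1)) | ((~~(p1 & p4) -> (p2 -> p1)) -> p1) = 0 | 0 = 0

0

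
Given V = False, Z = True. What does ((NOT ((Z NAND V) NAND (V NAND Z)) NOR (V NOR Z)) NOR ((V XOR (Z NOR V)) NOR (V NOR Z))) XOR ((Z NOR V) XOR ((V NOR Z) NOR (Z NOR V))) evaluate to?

Z NAND V = True NAND False = True
V NAND Z = False NAND True = True
(Z NAND V) NAND (V NAND Z) = True NAND True = False
NOT ((Z NAND V) NAND (V NAND Z)) = NOT False = True
V NOR Z = False NOR True = False
NOT ((Z NAND V) NAND (V NAND Z)) NOR (V NOR Z) = True NOR False = False
Z NOR V = True NOR False = False
V XOR (Z NOR V) = False XOR False = False
V NOR Z = False NOR True = False
(V XOR (Z NOR V)) NOR (V NOR Z) = False NOR False = True
(NOT ((Z NAND V) NAND (V NAND Z)) NOR (V NOR Z)) NOR ((V XOR (Z NOR V)) NOR (V NOR Z)) = False NOR True = False
Z NOR V = True NOR False = False
V NOR Z = False NOR True = False
Z NOR V = True NOR False = False
(V NOR Z) NOR (Z NOR V) = False NOR False = True
(Z NOR V) XOR ((V NOR Z) NOR (Z NOR V)) = False XOR True = True
((NOT ((Z NAND V) NAND (V NAND Z)) NOR (V NOR Z)) NOR ((V XOR (Z NOR V)) NOR (V NOR Z))) XOR ((Z NOR V) XOR ((V NOR Z) NOR (Z NOR V))) = False XOR True = True

True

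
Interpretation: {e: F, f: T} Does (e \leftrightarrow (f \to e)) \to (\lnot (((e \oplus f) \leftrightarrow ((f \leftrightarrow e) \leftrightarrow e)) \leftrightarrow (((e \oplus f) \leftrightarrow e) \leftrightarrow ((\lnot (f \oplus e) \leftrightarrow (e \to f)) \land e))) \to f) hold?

f \to e = T \to F = F
e \leftrightarrow (f \to e) = F \leftrightarrow F = T
e \oplus f = F \oplus T = T
f \leftrightarrow e = T \leftrightarrow F = F
(f \leftrightarrow e) \leftrightarrow e = F \leftrightarrow F = T
(e \oplus f) \leftrightarrow ((f \leftrightarrow e) \leftrightarrow e) = T \leftrightarrow T = T
e \oplus f = F \oplus T = T
(e \oplus f) \leftrightarrow e = T \leftrightarrow F = F
f \oplus e = T \oplus F = T
\lnot (f \oplus e) = \lnot T = F
e \to f = F \to T = T
\lnot (f \oplus e) \leftrightarrow (e \to f) = F \leftrightarrow T = F
(\lnot (f \oplus e) \leftrightarrow (e \to f)) \land e = F \land F = F
((e \oplus f) \leftrightarrow e) \leftrightarrow ((\lnot (f \oplus e) \leftrightarrow (e \to f)) \land e) = F \leftrightarrow F = T
((e \oplus f) \leftrightarrow ((f \leftrightarrow e) \leftrightarrow e)) \leftrightarrow (((e \oplus f) \leftrightarrow e) \leftrightarrow ((\lnot (f \oplus e) \leftrightarrow (e \to f)) \land e)) = T \leftrightarrow T = T
\lnot (((e \oplus f) \leftrightarrow ((f \leftrightarrow e) \leftrightarrow e)) \leftrightarrow (((e \oplus f) \leftrightarrow e) \leftrightarrow ((\lnot (f \oplus e) \leftrightarrow (e \to f)) \land e))) = \lnot T = F
\lnot (((e \oplus f) \leftrightarrow ((f \leftrightarrow e) \leftrightarrow e)) \leftrightarrow (((e \oplus f) \leftrightarrow e) \leftrightarrow ((\lnot (f \oplus e) \leftrightarrow (e \to f)) \land e))) \to f = F \to T = T
(e \leftrightarrow (f \to e)) \to (\lnot (((e \oplus f) \leftrightarrow ((f \leftrightarrow e) \leftrightarrow e)) \leftrightarrow (((e \oplus f) \leftrightarrow e) \leftrightarrow ((\lnot (f \oplus e) \leftrightarrow (e \to f)) \land e))) \to f) = T \to T = T

T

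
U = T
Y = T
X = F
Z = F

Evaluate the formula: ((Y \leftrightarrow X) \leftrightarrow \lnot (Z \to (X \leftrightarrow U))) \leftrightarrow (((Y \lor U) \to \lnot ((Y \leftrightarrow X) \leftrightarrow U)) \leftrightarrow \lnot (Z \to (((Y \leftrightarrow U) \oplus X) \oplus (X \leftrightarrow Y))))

Y \leftrightarrow X = T \leftrightarrow F = F
X \leftrightarrow U = F \leftrightarrow T = F
Z \to (X \leftrightarrow U) = F \to F = T
\lnot (Z \to (X \leftrightarrow U)) = \lnot T = F
(Y \leftrightarrow X) \leftrightarrow \lnot (Z \to (X \leftrightarrow U)) = F \leftrightarrow F = T
Y \lor U = T \lor T = T
Y \leftrightarrow X = T \leftrightarrow F = F
(Y \leftrightarrow X) \leftrightarrow U = F \leftrightarrow T = F
\lnot ((Y \leftrightarrow X) \leftrightarrow U) = \lnot F = T
(Y \lor U) \to \lnot ((Y \leftrightarrow X) \leftrightarrow U) = T \to T = T
Y \leftrightarrow U = T \leftrightarrow T = T
(Y \leftrightarrow U) \oplus X = T \oplus F = T
X \leftrightarrow Y = F \leftrightarrow T = F
((Y \leftrightarrow U) \oplus X) \oplus (X \leftrightarrow Y) = T \oplus F = T
Z \to (((Y \leftrightarrow U) \oplus X) \oplus (X \leftrightarrow Y)) = F \to T = T
\lnot (Z \to (((Y \leftrightarrow U) \oplus X) \oplus (X \leftrightarrow Y))) = \lnot T = F
((Y \lor U) \to \lnot ((Y \leftrightarrow X) \leftrightarrow U)) \leftrightarrow \lnot (Z \to (((Y \leftrightarrow U) \oplus X) \oplus (X \leftrightarrow Y))) = T \leftrightarrow F = F
((Y \leftrightarrow X) \leftrightarrow \lnot (Z \to (X \leftrightarrow U))) \leftrightarrow (((Y \lor U) \to \lnot ((Y \leftrightarrow X) \leftrightarrow U)) \leftrightarrow \lnot (Z \to (((Y \leftrightarrow U) \oplus X) \oplus (X \leftrightarrow Y)))) = T \leftrightarrow F = F

F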